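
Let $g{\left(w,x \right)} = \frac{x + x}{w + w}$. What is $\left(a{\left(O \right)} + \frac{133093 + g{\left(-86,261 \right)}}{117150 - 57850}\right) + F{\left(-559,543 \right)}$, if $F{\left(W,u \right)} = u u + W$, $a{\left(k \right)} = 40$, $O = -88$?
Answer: $\frac{1501035579737}{5099800} \approx 2.9433 \cdot 10^{5}$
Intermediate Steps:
$F{\left(W,u \right)} = W + u^{2}$ ($F{\left(W,u \right)} = u^{2} + W = W + u^{2}$)
$g{\left(w,x \right)} = \frac{x}{w}$ ($g{\left(w,x \right)} = \frac{2 x}{2 w} = 2 x \frac{1}{2 w} = \frac{x}{w}$)
$\left(a{\left(O \right)} + \frac{133093 + g{\left(-86,261 \right)}}{117150 - 57850}\right) + F{\left(-559,543 \right)} = \left(40 + \frac{133093 + \frac{261}{-86}}{117150 - 57850}\right) - \left(559 - 543^{2}\right) = \left(40 + \frac{133093 + 261 \left(- \frac{1}{86}\right)}{59300}\right) + \left(-559 + 294849\right) = \left(40 + \left(133093 - \frac{261}{86}\right) \frac{1}{59300}\right) + 294290 = \left(40 + \frac{11445737}{86} \cdot \frac{1}{59300}\right) + 294290 = \left(40 + \frac{11445737}{5099800}\right) + 294290 = \frac{215437737}{5099800} + 294290 = \frac{1501035579737}{5099800}$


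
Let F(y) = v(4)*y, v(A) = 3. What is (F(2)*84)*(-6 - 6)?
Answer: -6048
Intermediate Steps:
F(y) = 3*y
(F(2)*84)*(-6 - 6) = ((3*2)*84)*(-6 - 6) = (6*84)*(-12) = 504*(-12) = -6048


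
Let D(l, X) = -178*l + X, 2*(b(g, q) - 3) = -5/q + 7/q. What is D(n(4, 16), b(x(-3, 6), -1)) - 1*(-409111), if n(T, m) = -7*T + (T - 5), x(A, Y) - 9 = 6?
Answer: 414275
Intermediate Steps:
x(A, Y) = 15 (x(A, Y) = 9 + 6 = 15)
b(g, q) = 3 + 1/q (b(g, q) = 3 + (-5/q + 7/q)/2 = 3 + (2/q)/2 = 3 + 1/q)
n(T, m) = -5 - 6*T (n(T, m) = -7*T + (-5 + T) = -5 - 6*T)
D(l, X) = X - 178*l
D(n(4, 16), b(x(-3, 6), -1)) - 1*(-409111) = ((3 + 1/(-1)) - 178*(-5 - 6*4)) - 1*(-409111) = ((3 - 1) - 178*(-5 - 24)) + 409111 = (2 - 178*(-29)) + 409111 = (2 + 5162) + 409111 = 5164 + 409111 = 414275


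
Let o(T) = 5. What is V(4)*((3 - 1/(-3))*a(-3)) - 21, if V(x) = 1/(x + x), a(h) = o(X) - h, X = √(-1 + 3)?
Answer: -53/3 ≈ -17.667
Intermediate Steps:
X = √2 ≈ 1.4142
a(h) = 5 - h
V(x) = 1/(2*x)
V(4)*((3 - 1/(-3))*a(-3)) - 21 = ((½)/4)*((3 - 1/(-3))*(5 - 1*(-3))) - 21 = ((½)*(¼))*((3 - 1*(-⅓))*(5 + 3)) - 21 = ((3 + ⅓)*8)/8 - 21 = ((10/3)*8)/8 - 21 = (⅛)*(80/3) - 21 = 10/3 - 21 = -53/3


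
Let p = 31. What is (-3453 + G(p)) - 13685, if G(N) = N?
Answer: -17107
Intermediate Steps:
(-3453 + G(p)) - 13685 = (-3453 + 31) - 13685 = -3422 - 13685 = -17107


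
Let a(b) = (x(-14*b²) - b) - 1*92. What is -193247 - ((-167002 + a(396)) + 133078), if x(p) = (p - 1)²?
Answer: -4819891089460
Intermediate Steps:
x(p) = (-1 + p)²
a(b) = -92 + (-1 - 14*b²)² - b (a(b) = ((-1 - 14*b²)² - b) - 1*92 = ((-1 - 14*b²)² - b) - 92 = -92 + (-1 - 14*b²)² - b)
-193247 - ((-167002 + a(396)) + 133078) = -193247 - ((-167002 + (-92 + (1 + 14*396²)² - 1*396)) + 133078) = -193247 - ((-167002 + (-92 + (1 + 14*156816)² - 396)) + 133078) = -193247 - ((-167002 + (-92 + (1 + 2195424)² - 396)) + 133078) = -193247 - ((-167002 + (-92 + 2195425² - 396)) + 133078) = -193247 - ((-167002 + (-92 + 4819890930625 - 396)) + 133078) = -193247 - ((-167002 + 4819890930137) + 133078) = -193247 - (4819890763135 + 133078) = -193247 - 1*4819890896213 = -193247 - 4819890896213 = -4819891089460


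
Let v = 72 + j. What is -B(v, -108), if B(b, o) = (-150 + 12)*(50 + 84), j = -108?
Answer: 18492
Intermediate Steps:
v = -36 (v = 72 - 108 = -36)
B(b, o) = -18492 (B(b, o) = -138*134 = -18492)
-B(v, -108) = -1*(-18492) = 18492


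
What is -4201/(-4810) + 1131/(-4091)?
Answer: 11746181/19677710 ≈ 0.59693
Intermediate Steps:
-4201/(-4810) + 1131/(-4091) = -4201*(-1/4810) + 1131*(-1/4091) = 4201/4810 - 1131/4091 = 11746181/19677710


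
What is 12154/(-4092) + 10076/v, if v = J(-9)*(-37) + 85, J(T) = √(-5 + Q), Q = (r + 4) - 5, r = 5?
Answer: 850045711/8791662 + 186406*I/4297 ≈ 96.688 + 43.38*I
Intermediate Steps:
Q = 4 (Q = (5 + 4) - 5 = 9 - 5 = 4)
J(T) = I (J(T) = √(-5 + 4) = √(-1) = I)
v = 85 - 37*I (v = I*(-37) + 85 = -37*I + 85 = 85 - 37*I ≈ 85.0 - 37.0*I)
12154/(-4092) + 10076/v = 12154/(-4092) + 10076/(85 - 37*I) = 12154*(-1/4092) + 10076*((85 + 37*I)/8594) = -6077/2046 + 5038*(85 + 37*I)/4297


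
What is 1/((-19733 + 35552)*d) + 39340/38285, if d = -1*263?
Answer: 32733995939/31856159829 ≈ 1.0276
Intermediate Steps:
d = -263
1/((-19733 + 35552)*d) + 39340/38285 = 1/((-19733 + 35552)*(-263)) + 39340/38285 = -1/263/15819 + 39340*(1/38285) = (1/15819)*(-1/263) + 7868/7657 = -1/4160397 + 7868/7657 = 32733995939/31856159829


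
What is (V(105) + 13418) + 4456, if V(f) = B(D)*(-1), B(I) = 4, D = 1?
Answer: 17870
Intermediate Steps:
V(f) = -4 (V(f) = 4*(-1) = -4)
(V(105) + 13418) + 4456 = (-4 + 13418) + 4456 = 13414 + 4456 = 17870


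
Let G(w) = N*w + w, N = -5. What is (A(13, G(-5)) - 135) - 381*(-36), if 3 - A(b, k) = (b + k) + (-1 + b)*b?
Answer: 13395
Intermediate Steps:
G(w) = -4*w (G(w) = -5*w + w = -4*w)
A(b, k) = 3 - b - k - b*(-1 + b) (A(b, k) = 3 - ((b + k) + (-1 + b)*b) = 3 - ((b + k) + b*(-1 + b)) = 3 - (b + k + b*(-1 + b)) = 3 + (-b - k - b*(-1 + b)) = 3 - b - k - b*(-1 + b))
(A(13, G(-5)) - 135) - 381*(-36) = ((3 - (-4)*(-5) - 1*13²) - 135) - 381*(-36) = ((3 - 1*20 - 1*169) - 135) + 13716 = ((3 - 20 - 169) - 135) + 13716 = (-186 - 135) + 13716 = -321 + 13716 = 13395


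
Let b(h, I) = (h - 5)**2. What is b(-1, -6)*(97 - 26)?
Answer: 2556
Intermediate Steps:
b(h, I) = (-5 + h)**2
b(-1, -6)*(97 - 26) = (-5 - 1)**2*(97 - 26) = (-6)**2*71 = 36*71 = 2556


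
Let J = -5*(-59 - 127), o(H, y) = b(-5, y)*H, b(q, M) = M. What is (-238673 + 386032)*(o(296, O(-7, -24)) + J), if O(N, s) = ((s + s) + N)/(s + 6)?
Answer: 2432897090/9 ≈ 2.7032e+8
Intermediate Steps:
O(N, s) = (N + 2*s)/(6 + s) (O(N, s) = (2*s + N)/(6 + s) = (N + 2*s)/(6 + s))
o(H, y) = H*y (o(H, y) = y*H = H*y)
J = 930 (J = -5*(-186) = 930)
(-238673 + 386032)*(o(296, O(-7, -24)) + J) = (-238673 + 386032)*(296*((-7 + 2*(-24))/(6 - 24)) + 930) = 147359*(296*((-7 - 48)/(-18)) + 930) = 147359*(296*(-1/18*(-55)) + 930) = 147359*(296*(55/18) + 930) = 147359*(8140/9 + 930) = 147359*(16510/9) = 2432897090/9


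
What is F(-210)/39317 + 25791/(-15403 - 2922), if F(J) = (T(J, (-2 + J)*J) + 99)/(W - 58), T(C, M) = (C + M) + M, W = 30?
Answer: -30022316841/20173552700 ≈ -1.4882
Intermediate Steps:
T(C, M) = C + 2*M
F(J) = -99/28 - J/28 - J*(-2 + J)/14 (F(J) = ((J + 2*((-2 + J)*J)) + 99)/(30 - 58) = ((J + 2*(J*(-2 + J))) + 99)/(-28) = ((J + 2*J*(-2 + J)) + 99)*(-1/28) = (99 + J + 2*J*(-2 + J))*(-1/28) = -99/28 - J/28 - J*(-2 + J)/14)
F(-210)/39317 + 25791/(-15403 - 2922) = (-99/28 - 1/14*(-210)² + (3/28)*(-210))/39317 + 25791/(-15403 - 2922) = (-99/28 - 1/14*44100 - 45/2)*(1/39317) + 25791/(-18325) = (-99/28 - 3150 - 45/2)*(1/39317) + 25791*(-1/18325) = -88929/28*1/39317 - 25791/18325 = -88929/1100876 - 25791/18325 = -30022316841/20173552700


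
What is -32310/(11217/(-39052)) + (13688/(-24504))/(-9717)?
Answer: 12518093287814269/111284496369 ≈ 1.1249e+5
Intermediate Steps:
-32310/(11217/(-39052)) + (13688/(-24504))/(-9717) = -32310/(11217*(-1/39052)) + (13688*(-1/24504))*(-1/9717) = -32310/(-11217/39052) - 1711/3063*(-1/9717) = -32310*(-39052/11217) + 1711/29763171 = 420590040/3739 + 1711/29763171 = 12518093287814269/111284496369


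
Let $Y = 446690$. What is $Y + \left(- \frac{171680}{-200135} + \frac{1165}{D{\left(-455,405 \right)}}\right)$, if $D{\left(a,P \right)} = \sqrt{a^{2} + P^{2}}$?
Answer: $\frac{17879694966}{40027} + \frac{233 \sqrt{14842}}{14842} \approx 4.4669 \cdot 10^{5}$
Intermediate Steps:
$D{\left(a,P \right)} = \sqrt{P^{2} + a^{2}}$
$Y + \left(- \frac{171680}{-200135} + \frac{1165}{D{\left(-455,405 \right)}}\right) = 446690 - \left(- \frac{34336}{40027} - \frac{1165}{\sqrt{405^{2} + \left(-455\right)^{2}}}\right) = 446690 - \left(- \frac{34336}{40027} - \frac{1165}{\sqrt{164025 + 207025}}\right) = 446690 + \left(\frac{34336}{40027} + \frac{1165}{\sqrt{371050}}\right) = 446690 + \left(\frac{34336}{40027} + \frac{1165}{5 \sqrt{14842}}\right) = 446690 + \left(\frac{34336}{40027} + 1165 \frac{\sqrt{14842}}{74210}\right) = 446690 + \left(\frac{34336}{40027} + \frac{233 \sqrt{14842}}{14842}\right) = \frac{17879694966}{40027} + \frac{233 \sqrt{14842}}{14842}$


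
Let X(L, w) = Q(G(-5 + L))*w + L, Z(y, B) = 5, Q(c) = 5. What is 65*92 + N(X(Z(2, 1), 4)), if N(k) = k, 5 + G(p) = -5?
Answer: 6005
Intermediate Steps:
G(p) = -10 (G(p) = -5 - 5 = -10)
X(L, w) = L + 5*w (X(L, w) = 5*w + L = L + 5*w)
65*92 + N(X(Z(2, 1), 4)) = 65*92 + (5 + 5*4) = 5980 + (5 + 20) = 5980 + 25 = 6005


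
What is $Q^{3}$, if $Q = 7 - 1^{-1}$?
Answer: $216$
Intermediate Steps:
$Q = 6$ ($Q = 7 - 1 = 6$)
$Q^{3} = 6^{3} = 216$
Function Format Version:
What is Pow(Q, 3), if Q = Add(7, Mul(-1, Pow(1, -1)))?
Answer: 216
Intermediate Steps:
Q = 6 (Q = Add(7, Mul(-1, 1)) = Add(7, -1) = 6)
Pow(Q, 3) = Pow(6, 3) = 216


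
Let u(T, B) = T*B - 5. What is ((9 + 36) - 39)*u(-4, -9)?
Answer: 186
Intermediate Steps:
u(T, B) = -5 + B*T (u(T, B) = B*T - 5 = -5 + B*T)
((9 + 36) - 39)*u(-4, -9) = ((9 + 36) - 39)*(-5 - 9*(-4)) = (45 - 39)*(-5 + 36) = 6*31 = 186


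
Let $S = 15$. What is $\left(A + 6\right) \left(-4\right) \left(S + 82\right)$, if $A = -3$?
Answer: $-1164$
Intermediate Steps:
$\left(A + 6\right) \left(-4\right) \left(S + 82\right) = \left(-3 + 6\right) \left(-4\right) \left(15 + 82\right) = 3 \left(-4\right) 97 = \left(-12\right) 97 = -1164$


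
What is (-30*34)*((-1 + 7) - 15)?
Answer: 9180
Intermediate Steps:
(-30*34)*((-1 + 7) - 15) = -1020*(6 - 15) = -1020*(-9) = 9180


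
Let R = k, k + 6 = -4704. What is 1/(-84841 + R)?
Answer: -1/89551 ≈ -1.1167e-5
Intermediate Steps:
k = -4710 (k = -6 - 4704 = -4710)
R = -4710
1/(-84841 + R) = 1/(-84841 - 4710) = 1/(-89551) = -1/89551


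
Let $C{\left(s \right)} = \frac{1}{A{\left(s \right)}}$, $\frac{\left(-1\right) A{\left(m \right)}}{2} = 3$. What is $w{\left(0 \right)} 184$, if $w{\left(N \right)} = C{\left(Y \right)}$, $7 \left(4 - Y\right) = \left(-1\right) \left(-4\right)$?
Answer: $- \frac{92}{3} \approx -30.667$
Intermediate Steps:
$Y = \frac{24}{7}$ ($Y = 4 - \frac{\left(-1\right) \left(-4\right)}{7} = 4 - \frac{4}{7} = \frac{24}{7} \approx 3.4286$)
$A{\left(m \right)} = -6$ ($A{\left(m \right)} = \left(-2\right) 3 = -6$)
$C{\left(s \right)} = - \frac{1}{6}$ ($C{\left(s \right)} = \frac{1}{-6} = - \frac{1}{6}$)
$w{\left(N \right)} = - \frac{1}{6}$
$w{\left(0 \right)} 184 = \left(- \frac{1}{6}\right) 184 = - \frac{92}{3}$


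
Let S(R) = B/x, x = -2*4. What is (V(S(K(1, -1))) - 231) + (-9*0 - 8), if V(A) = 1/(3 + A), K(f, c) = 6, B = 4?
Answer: -1193/5 ≈ -238.60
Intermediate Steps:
x = -8
S(R) = -1/2 (S(R) = 4/(-8) = 4*(-1/8) = -1/2)
(V(S(K(1, -1))) - 231) + (-9*0 - 8) = (1/(3 - 1/2) - 231) + (-9*0 - 8) = (1/(5/2) - 231) + (0 - 8) = (2/5 - 231) - 8 = -1153/5 - 8 = -1193/5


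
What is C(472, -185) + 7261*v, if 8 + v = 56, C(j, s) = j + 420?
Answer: 349420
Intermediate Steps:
C(j, s) = 420 + j
v = 48 (v = -8 + 56 = 48)
C(472, -185) + 7261*v = (420 + 472) + 7261*48 = 892 + 348528 = 349420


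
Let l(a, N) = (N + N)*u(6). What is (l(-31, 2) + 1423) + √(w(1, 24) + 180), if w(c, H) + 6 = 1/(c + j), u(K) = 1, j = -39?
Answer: 1427 + √251218/38 ≈ 1440.2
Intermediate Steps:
w(c, H) = -6 + 1/(-39 + c) (w(c, H) = -6 + 1/(c - 39) = -6 + 1/(-39 + c))
l(a, N) = 2*N (l(a, N) = (N + N)*1 = (2*N)*1 = 2*N)
(l(-31, 2) + 1423) + √(w(1, 24) + 180) = (2*2 + 1423) + √((235 - 6*1)/(-39 + 1) + 180) = (4 + 1423) + √((235 - 6)/(-38) + 180) = 1427 + √(-1/38*229 + 180) = 1427 + √(-229/38 + 180) = 1427 + √(6611/38) = 1427 + √251218/38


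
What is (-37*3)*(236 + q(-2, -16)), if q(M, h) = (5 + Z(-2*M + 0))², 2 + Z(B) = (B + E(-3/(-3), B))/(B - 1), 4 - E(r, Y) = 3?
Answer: -85840/3 ≈ -28613.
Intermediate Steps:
E(r, Y) = 1 (E(r, Y) = 4 - 1*3 = 4 - 3 = 1)
Z(B) = -2 + (1 + B)/(-1 + B) (Z(B) = -2 + (B + 1)/(B - 1) = -2 + (1 + B)/(-1 + B))
q(M, h) = (5 + (3 + 2*M)/(-1 - 2*M))² (q(M, h) = (5 + (3 - (-2*M + 0))/(-1 + (-2*M + 0)))² = (5 + (3 - (-2)*M)/(-1 - 2*M))² = (5 + (3 + 2*M)/(-1 - 2*M))²)
(-37*3)*(236 + q(-2, -16)) = (-37*3)*(236 + 4*(1 + 4*(-2))²/(1 + 2*(-2))²) = -111*(236 + 4*(1 - 8)²/(1 - 4)²) = -111*(236 + 4*(-7)²/(-3)²) = -111*(236 + 4*(⅑)*49) = -111*(236 + 196/9) = -111*2320/9 = -85840/3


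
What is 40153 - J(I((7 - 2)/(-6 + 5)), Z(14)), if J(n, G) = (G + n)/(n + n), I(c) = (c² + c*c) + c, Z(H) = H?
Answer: 3613711/90 ≈ 40152.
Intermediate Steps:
I(c) = c + 2*c² (I(c) = (c² + c²) + c = 2*c² + c = c + 2*c²)
J(n, G) = (G + n)/(2*n) (J(n, G) = (G + n)/((2*n)) = (G + n)*(1/(2*n)) = (G + n)/(2*n))
40153 - J(I((7 - 2)/(-6 + 5)), Z(14)) = 40153 - (14 + ((7 - 2)/(-6 + 5))*(1 + 2*((7 - 2)/(-6 + 5))))/(2*(((7 - 2)/(-6 + 5))*(1 + 2*((7 - 2)/(-6 + 5))))) = 40153 - (14 + (5/(-1))*(1 + 2*(5/(-1))))/(2*((5/(-1))*(1 + 2*(5/(-1))))) = 40153 - (14 + (5*(-1))*(1 + 2*(5*(-1))))/(2*((5*(-1))*(1 + 2*(5*(-1))))) = 40153 - (14 - 5*(1 + 2*(-5)))/(2*((-5*(1 + 2*(-5))))) = 40153 - (14 - 5*(1 - 10))/(2*((-5*(1 - 10)))) = 40153 - (14 - 5*(-9))/(2*((-5*(-9)))) = 40153 - (14 + 45)/(2*45) = 40153 - 59/(2*45) = 40153 - 1*59/90 = 40153 - 59/90 = 3613711/90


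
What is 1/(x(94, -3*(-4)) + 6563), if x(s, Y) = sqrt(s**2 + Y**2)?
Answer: 6563/43063989 - 2*sqrt(2245)/43063989 ≈ 0.00015020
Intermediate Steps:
x(s, Y) = sqrt(Y**2 + s**2)
1/(x(94, -3*(-4)) + 6563) = 1/(sqrt((-3*(-4))**2 + 94**2) + 6563) = 1/(sqrt(12**2 + 8836) + 6563) = 1/(sqrt(144 + 8836) + 6563) = 1/(sqrt(8980) + 6563) = 1/(2*sqrt(2245) + 6563) = 1/(6563 + 2*sqrt(2245))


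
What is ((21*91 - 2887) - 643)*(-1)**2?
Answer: -1619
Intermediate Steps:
((21*91 - 2887) - 643)*(-1)**2 = ((1911 - 2887) - 643)*1 = (-976 - 643)*1 = -1619*1 = -1619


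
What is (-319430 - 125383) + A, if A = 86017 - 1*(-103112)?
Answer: -255684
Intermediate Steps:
A = 189129 (A = 86017 + 103112 = 189129)
(-319430 - 125383) + A = (-319430 - 125383) + 189129 = -444813 + 189129 = -255684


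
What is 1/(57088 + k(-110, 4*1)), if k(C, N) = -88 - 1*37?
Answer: 1/56963 ≈ 1.7555e-5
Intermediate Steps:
k(C, N) = -125 (k(C, N) = -88 - 37 = -125)
1/(57088 + k(-110, 4*1)) = 1/(57088 - 125) = 1/56963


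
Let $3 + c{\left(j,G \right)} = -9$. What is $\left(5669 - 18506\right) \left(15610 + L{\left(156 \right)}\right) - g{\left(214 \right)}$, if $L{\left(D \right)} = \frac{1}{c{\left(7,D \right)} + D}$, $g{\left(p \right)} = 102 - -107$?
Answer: $- \frac{9618521671}{48} \approx -2.0039 \cdot 10^{8}$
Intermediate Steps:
$g{\left(p \right)} = 209$ ($g{\left(p \right)} = 102 + 107 = 209$)
$c{\left(j,G \right)} = -12$ ($c{\left(j,G \right)} = -3 - 9 = -12$)
$L{\left(D \right)} = \frac{1}{-12 + D}$
$\left(5669 - 18506\right) \left(15610 + L{\left(156 \right)}\right) - g{\left(214 \right)} = \left(5669 - 18506\right) \left(15610 + \frac{1}{-12 + 156}\right) - 209 = - 12837 \left(15610 + \frac{1}{144}\right) - 209 = \left(-12837\right) \frac{2247841}{144} - 209 = - \frac{9618511639}{48} - 209 = - \frac{9618521671}{48}$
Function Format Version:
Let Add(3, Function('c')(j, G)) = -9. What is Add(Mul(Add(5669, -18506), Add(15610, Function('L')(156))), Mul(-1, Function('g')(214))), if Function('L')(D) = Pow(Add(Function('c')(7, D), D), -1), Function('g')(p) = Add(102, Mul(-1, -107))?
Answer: Rational(-9618521671, 48) ≈ -2.0039e+8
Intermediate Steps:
Function('g')(p) = 209 (Function('g')(p) = Add(102, 107) = 209)
Function('c')(j, G) = -12 (Function('c')(j, G) = Add(-3, -9) = -12)
Function('L')(D) = Pow(Add(-12, D), -1)
Add(Mul(Add(5669, -18506), Add(15610, Function('L')(156))), Mul(-1, Function('g')(214))) = Add(Mul(Add(5669, -18506), Add(15610, Pow(Add(-12, 156), -1))), Mul(-1, 209)) = Add(Mul(-12837, Add(15610, Pow(144, -1))), -209) = Add(Mul(-12837, Add(15610, Rational(1, 144))), -209) = Add(Mul(-12837, Rational(2247841, 144)), -209) = Add(Rational(-9618511639, 48), -209) = Rational(-9618521671, 48)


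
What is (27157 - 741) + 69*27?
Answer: 28279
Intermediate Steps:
(27157 - 741) + 69*27 = 26416 + 1863 = 28279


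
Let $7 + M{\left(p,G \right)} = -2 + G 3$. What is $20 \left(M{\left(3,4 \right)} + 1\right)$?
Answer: $80$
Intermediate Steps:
$M{\left(p,G \right)} = -9 + 3 G$ ($M{\left(p,G \right)} = -7 + \left(-2 + G 3\right) = -7 + \left(-2 + 3 G\right) = -9 + 3 G$)
$20 \left(M{\left(3,4 \right)} + 1\right) = 20 \left(\left(-9 + 3 \cdot 4\right) + 1\right) = 20 \left(\left(-9 + 12\right) + 1\right) = 20 \left(3 + 1\right) = 20 \cdot 4 = 80$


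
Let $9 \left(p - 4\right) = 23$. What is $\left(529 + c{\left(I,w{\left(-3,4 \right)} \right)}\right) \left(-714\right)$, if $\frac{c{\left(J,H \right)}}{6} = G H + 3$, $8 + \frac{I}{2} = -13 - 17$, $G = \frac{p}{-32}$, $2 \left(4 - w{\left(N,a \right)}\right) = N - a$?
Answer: $- \frac{6143613}{16} \approx -3.8398 \cdot 10^{5}$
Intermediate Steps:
$p = \frac{59}{9}$ ($p = 4 + \frac{1}{9} \cdot 23 = 4 + \frac{23}{9} = \frac{59}{9} \approx 6.5556$)
$w{\left(N,a \right)} = 4 + \frac{a}{2} - \frac{N}{2}$ ($w{\left(N,a \right)} = 4 - \frac{N - a}{2} = 4 - \left(\frac{N}{2} - \frac{a}{2}\right) = 4 + \frac{a}{2} - \frac{N}{2}$)
$G = - \frac{59}{288}$ ($G = \frac{59}{9 \left(-32\right)} = \frac{59}{9} \left(- \frac{1}{32}\right) = - \frac{59}{288} \approx -0.20486$)
$I = -76$ ($I = -16 + 2 \left(-13 - 17\right) = -16 + 2 \left(-30\right) = -16 - 60 = -76$)
$c{\left(J,H \right)} = 18 - \frac{59 H}{48}$ ($c{\left(J,H \right)} = 6 \left(- \frac{59 H}{288} + 3\right) = 6 \left(3 - \frac{59 H}{288}\right) = 18 - \frac{59 H}{48}$)
$\left(529 + c{\left(I,w{\left(-3,4 \right)} \right)}\right) \left(-714\right) = \left(529 + \left(18 - \frac{59 \left(4 + \frac{1}{2} \cdot 4 - - \frac{3}{2}\right)}{48}\right)\right) \left(-714\right) = \left(529 + \left(18 - \frac{59 \left(4 + 2 + \frac{3}{2}\right)}{48}\right)\right) \left(-714\right) = \left(529 + \left(18 - \frac{295}{32}\right)\right) \left(-714\right) = \left(529 + \frac{281}{32}\right) \left(-714\right) = \frac{17209}{32} \left(-714\right) = - \frac{6143613}{16}$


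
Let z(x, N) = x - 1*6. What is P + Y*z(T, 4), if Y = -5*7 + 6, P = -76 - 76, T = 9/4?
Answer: -173/4 ≈ -43.250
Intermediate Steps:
T = 9/4 (T = 9*(1/4) = 9/4 ≈ 2.2500)
z(x, N) = -6 + x (z(x, N) = x - 6 = -6 + x)
P = -152
Y = -29 (Y = -35 + 6 = -29)
P + Y*z(T, 4) = -152 - 29*(-6 + 9/4) = -152 - 29*(-15/4) = -152 + 435/4 = -173/4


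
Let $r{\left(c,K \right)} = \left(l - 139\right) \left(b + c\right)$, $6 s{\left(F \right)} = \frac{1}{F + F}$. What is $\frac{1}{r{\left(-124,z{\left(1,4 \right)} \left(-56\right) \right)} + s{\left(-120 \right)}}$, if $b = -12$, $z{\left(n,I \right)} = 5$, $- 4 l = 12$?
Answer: $\frac{1440}{27809279} \approx 5.1781 \cdot 10^{-5}$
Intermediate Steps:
$l = -3$ ($l = \left(- \frac{1}{4}\right) 12 = -3$)
$s{\left(F \right)} = \frac{1}{12 F}$ ($s{\left(F \right)} = \frac{1}{6 \left(F + F\right)} = \frac{1}{6 \cdot 2 F} = \frac{\frac{1}{2} \frac{1}{F}}{6} = \frac{1}{12 F}$)
$r{\left(c,K \right)} = 1704 - 142 c$ ($r{\left(c,K \right)} = \left(-3 - 139\right) \left(-12 + c\right) = - 142 \left(-12 + c\right) = 1704 - 142 c$)
$\frac{1}{r{\left(-124,z{\left(1,4 \right)} \left(-56\right) \right)} + s{\left(-120 \right)}} = \frac{1}{\left(1704 - -17608\right) + \frac{1}{12 \left(-120\right)}} = \frac{1}{\left(1704 + 17608\right) + \frac{1}{12} \left(- \frac{1}{120}\right)} = \frac{1}{19312 - \frac{1}{1440}} = \frac{1}{\frac{27809279}{1440}} = \frac{1440}{27809279}$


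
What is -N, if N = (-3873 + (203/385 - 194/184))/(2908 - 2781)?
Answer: 19600047/642620 ≈ 30.500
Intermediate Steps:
N = -19600047/642620 (N = (-3873 + (203*(1/385) - 194*1/184))/127 = (-3873 + (29/55 - 97/92))*(1/127) = (-3873 - 2667/5060)*(1/127) = -19600047/5060*1/127 = -19600047/642620 ≈ -30.500)
-N = -1*(-19600047/642620) = 19600047/642620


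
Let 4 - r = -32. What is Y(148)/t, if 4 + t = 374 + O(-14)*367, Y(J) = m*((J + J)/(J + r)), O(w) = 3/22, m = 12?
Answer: 9768/212543 ≈ 0.045958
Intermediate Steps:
r = 36 (r = 4 - 1*(-32) = 4 + 32 = 36)
O(w) = 3/22 (O(w) = 3*(1/22) = 3/22)
Y(J) = 24*J/(36 + J) (Y(J) = 12*((J + J)/(J + 36)) = 12*((2*J)/(36 + J)) = 12*(2*J/(36 + J)) = 24*J/(36 + J))
t = 9241/22 (t = -4 + (374 + (3/22)*367) = -4 + (374 + 1101/22) = -4 + 9329/22 = 9241/22 ≈ 420.05)
Y(148)/t = (24*148/(36 + 148))/(9241/22) = (24*148/184)*(22/9241) = (24*148*(1/184))*(22/9241) = (444/23)*(22/9241) = 9768/212543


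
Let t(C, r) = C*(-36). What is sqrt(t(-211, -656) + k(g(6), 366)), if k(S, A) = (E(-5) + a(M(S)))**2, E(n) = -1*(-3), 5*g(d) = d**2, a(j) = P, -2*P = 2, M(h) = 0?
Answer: 20*sqrt(19) ≈ 87.178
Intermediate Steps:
P = -1 (P = -1/2*2 = -1)
a(j) = -1
g(d) = d**2/5
E(n) = 3
k(S, A) = 4 (k(S, A) = (3 - 1)**2 = 2**2 = 4)
t(C, r) = -36*C
sqrt(t(-211, -656) + k(g(6), 366)) = sqrt(-36*(-211) + 4) = sqrt(7596 + 4) = sqrt(7600) = 20*sqrt(19)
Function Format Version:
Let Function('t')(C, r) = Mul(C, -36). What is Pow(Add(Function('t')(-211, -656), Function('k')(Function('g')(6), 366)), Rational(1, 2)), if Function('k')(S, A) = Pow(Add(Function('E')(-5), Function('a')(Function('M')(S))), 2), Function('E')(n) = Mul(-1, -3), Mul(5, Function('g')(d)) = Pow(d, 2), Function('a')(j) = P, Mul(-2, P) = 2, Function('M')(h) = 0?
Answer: Mul(20, Pow(19, Rational(1, 2))) ≈ 87.178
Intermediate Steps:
P = -1 (P = Mul(Rational(-1, 2), 2) = -1)
Function('a')(j) = -1
Function('g')(d) = Mul(Rational(1, 5), Pow(d, 2))
Function('E')(n) = 3
Function('k')(S, A) = 4 (Function('k')(S, A) = Pow(Add(3, -1), 2) = Pow(2, 2) = 4)
Function('t')(C, r) = Mul(-36, C)
Pow(Add(Function('t')(-211, -656), Function('k')(Function('g')(6), 366)), Rational(1, 2)) = Pow(Add(Mul(-36, -211), 4), Rational(1, 2)) = Pow(Add(7596, 4), Rational(1, 2)) = Pow(7600, Rational(1, 2)) = Mul(20, Pow(19, Rational(1, 2)))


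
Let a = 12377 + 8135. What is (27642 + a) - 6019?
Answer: 42135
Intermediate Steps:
a = 20512
(27642 + a) - 6019 = (27642 + 20512) - 6019 = 48154 - 6019 = 42135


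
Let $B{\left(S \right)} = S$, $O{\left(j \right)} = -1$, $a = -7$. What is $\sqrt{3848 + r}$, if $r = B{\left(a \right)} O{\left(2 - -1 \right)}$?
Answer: $\sqrt{3855} \approx 62.089$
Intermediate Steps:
$r = 7$ ($r = \left(-7\right) \left(-1\right) = 7$)
$\sqrt{3848 + r} = \sqrt{3848 + 7} = \sqrt{3855}$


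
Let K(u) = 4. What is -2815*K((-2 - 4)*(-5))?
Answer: -11260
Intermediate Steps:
-2815*K((-2 - 4)*(-5)) = -2815*4 = -11260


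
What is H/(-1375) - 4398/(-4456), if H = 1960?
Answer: -268651/612700 ≈ -0.43847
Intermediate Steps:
H/(-1375) - 4398/(-4456) = 1960/(-1375) - 4398/(-4456) = 1960*(-1/1375) - 4398*(-1/4456) = -392/275 + 2199/2228 = -268651/612700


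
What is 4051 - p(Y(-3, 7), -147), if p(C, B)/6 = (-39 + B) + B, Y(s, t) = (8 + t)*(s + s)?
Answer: 6049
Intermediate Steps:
Y(s, t) = 2*s*(8 + t) (Y(s, t) = (8 + t)*(2*s) = 2*s*(8 + t))
p(C, B) = -234 + 12*B (p(C, B) = 6*((-39 + B) + B) = 6*(-39 + 2*B) = -234 + 12*B)
4051 - p(Y(-3, 7), -147) = 4051 - (-234 + 12*(-147)) = 4051 - (-234 - 1764) = 4051 - 1*(-1998) = 4051 + 1998 = 6049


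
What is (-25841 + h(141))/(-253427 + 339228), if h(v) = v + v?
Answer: -25559/85801 ≈ -0.29789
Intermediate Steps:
h(v) = 2*v
(-25841 + h(141))/(-253427 + 339228) = (-25841 + 2*141)/(-253427 + 339228) = (-25841 + 282)/85801 = -25559*1/85801 = -25559/85801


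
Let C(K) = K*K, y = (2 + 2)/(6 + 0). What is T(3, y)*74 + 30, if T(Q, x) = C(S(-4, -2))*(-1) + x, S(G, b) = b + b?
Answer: -3314/3 ≈ -1104.7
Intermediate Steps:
y = 2/3 (y = 4/6 = 4*(1/6) = 2/3 ≈ 0.66667)
S(G, b) = 2*b
C(K) = K**2
T(Q, x) = -16 + x (T(Q, x) = (2*(-2))**2*(-1) + x = (-4)**2*(-1) + x = 16*(-1) + x = -16 + x)
T(3, y)*74 + 30 = (-16 + 2/3)*74 + 30 = -46/3*74 + 30 = -3404/3 + 30 = -3314/3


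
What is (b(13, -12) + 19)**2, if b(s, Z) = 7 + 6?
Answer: 1024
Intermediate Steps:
b(s, Z) = 13
(b(13, -12) + 19)**2 = (13 + 19)**2 = 32**2 = 1024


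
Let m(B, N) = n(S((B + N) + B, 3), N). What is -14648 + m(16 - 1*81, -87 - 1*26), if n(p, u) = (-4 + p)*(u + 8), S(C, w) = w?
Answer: -14543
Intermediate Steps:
n(p, u) = (-4 + p)*(8 + u)
m(B, N) = -8 - N (m(B, N) = -32 - 4*N + 8*3 + 3*N = -32 - 4*N + 24 + 3*N = -8 - N)
-14648 + m(16 - 1*81, -87 - 1*26) = -14648 + (-8 - (-87 - 1*26)) = -14648 + (-8 - (-87 - 26)) = -14648 + (-8 - 1*(-113)) = -14648 + (-8 + 113) = -14648 + 105 = -14543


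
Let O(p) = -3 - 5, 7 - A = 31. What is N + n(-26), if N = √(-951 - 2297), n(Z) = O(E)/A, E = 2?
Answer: ⅓ + 4*I*√203 ≈ 0.33333 + 56.991*I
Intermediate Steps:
A = -24 (A = 7 - 1*31 = 7 - 31 = -24)
O(p) = -8
n(Z) = ⅓ (n(Z) = -8/(-24) = -8*(-1/24) = ⅓)
N = 4*I*√203 (N = √(-3248) = 4*I*√203 ≈ 56.991*I)
N + n(-26) = 4*I*√203 + ⅓ = ⅓ + 4*I*√203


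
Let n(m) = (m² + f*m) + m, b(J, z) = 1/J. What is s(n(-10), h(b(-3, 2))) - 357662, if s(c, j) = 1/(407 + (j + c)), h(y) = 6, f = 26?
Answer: -86911865/243 ≈ -3.5766e+5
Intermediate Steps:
n(m) = m² + 27*m (n(m) = (m² + 26*m) + m = m² + 27*m)
s(c, j) = 1/(407 + c + j) (s(c, j) = 1/(407 + (c + j)) = 1/(407 + c + j))
s(n(-10), h(b(-3, 2))) - 357662 = 1/(407 - 10*(27 - 10) + 6) - 357662 = 1/(407 - 10*17 + 6) - 357662 = 1/(407 - 170 + 6) - 357662 = 1/243 - 357662 = -86911865/243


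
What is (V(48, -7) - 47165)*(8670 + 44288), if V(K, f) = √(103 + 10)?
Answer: -2497764070 + 52958*√113 ≈ -2.4972e+9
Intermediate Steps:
V(K, f) = √113
(V(48, -7) - 47165)*(8670 + 44288) = (√113 - 47165)*(8670 + 44288) = (-47165 + √113)*52958 = -2497764070 + 52958*√113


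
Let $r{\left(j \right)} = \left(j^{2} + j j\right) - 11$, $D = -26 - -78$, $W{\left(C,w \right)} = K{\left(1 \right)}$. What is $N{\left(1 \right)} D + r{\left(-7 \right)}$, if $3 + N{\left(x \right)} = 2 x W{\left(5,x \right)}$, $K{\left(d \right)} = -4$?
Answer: $-485$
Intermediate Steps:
$W{\left(C,w \right)} = -4$
$N{\left(x \right)} = -3 - 8 x$ ($N{\left(x \right)} = -3 + 2 x \left(-4\right) = -3 - 8 x$)
$D = 52$ ($D = -26 + 78 = 52$)
$r{\left(j \right)} = -11 + 2 j^{2}$ ($r{\left(j \right)} = \left(j^{2} + j^{2}\right) - 11 = 2 j^{2} - 11 = -11 + 2 j^{2}$)
$N{\left(1 \right)} D + r{\left(-7 \right)} = \left(-3 - 8\right) 52 - \left(11 - 2 \left(-7\right)^{2}\right) = \left(-3 - 8\right) 52 + \left(-11 + 2 \cdot 49\right) = \left(-11\right) 52 + \left(-11 + 98\right) = -572 + 87 = -485$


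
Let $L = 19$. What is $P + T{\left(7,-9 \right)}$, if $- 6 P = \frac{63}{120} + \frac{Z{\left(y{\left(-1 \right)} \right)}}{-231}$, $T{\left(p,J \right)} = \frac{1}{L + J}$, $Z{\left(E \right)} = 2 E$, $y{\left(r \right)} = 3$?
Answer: $\frac{311}{18480} \approx 0.016829$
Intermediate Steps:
$T{\left(p,J \right)} = \frac{1}{19 + J}$
$P = - \frac{1537}{18480}$ ($P = - \frac{\frac{63}{120} + \frac{2 \cdot 3}{-231}}{6} = - \frac{63 \cdot \frac{1}{120} + 6 \left(- \frac{1}{231}\right)}{6} = - \frac{\frac{21}{40} - \frac{2}{77}}{6} = \left(- \frac{1}{6}\right) \frac{1537}{3080} = - \frac{1537}{18480} \approx -0.083171$)
$P + T{\left(7,-9 \right)} = - \frac{1537}{18480} + \frac{1}{19 - 9} = - \frac{1537}{18480} + \frac{1}{10} = \frac{311}{18480}$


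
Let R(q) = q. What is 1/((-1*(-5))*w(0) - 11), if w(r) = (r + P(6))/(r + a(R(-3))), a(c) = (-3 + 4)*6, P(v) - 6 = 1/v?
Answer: -36/211 ≈ -0.17062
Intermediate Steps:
P(v) = 6 + 1/v
a(c) = 6 (a(c) = 1*6 = 6)
w(r) = (37/6 + r)/(6 + r) (w(r) = (r + (6 + 1/6))/(r + 6) = (r + (6 + ⅙))/(6 + r) = (r + 37/6)/(6 + r) = (37/6 + r)/(6 + r))
1/((-1*(-5))*w(0) - 11) = 1/((-1*(-5))*((37/6 + 0)/(6 + 0)) - 11) = 1/(5*((37/6)/6) - 11) = 1/(5*((⅙)*(37/6)) - 11) = 1/(5*(37/36) - 11) = 1/(185/36 - 11) = 1/(-211/36) = -36/211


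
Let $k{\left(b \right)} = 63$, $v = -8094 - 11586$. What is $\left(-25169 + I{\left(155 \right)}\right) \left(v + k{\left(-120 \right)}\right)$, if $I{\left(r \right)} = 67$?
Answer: $492425934$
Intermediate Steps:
$v = -19680$ ($v = -8094 - 11586 = -19680$)
$\left(-25169 + I{\left(155 \right)}\right) \left(v + k{\left(-120 \right)}\right) = \left(-25169 + 67\right) \left(-19680 + 63\right) = \left(-25102\right) \left(-19617\right) = 492425934$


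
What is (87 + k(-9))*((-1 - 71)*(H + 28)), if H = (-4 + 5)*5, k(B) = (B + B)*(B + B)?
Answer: -976536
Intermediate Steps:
k(B) = 4*B**2 (k(B) = (2*B)*(2*B) = 4*B**2)
H = 5 (H = 1*5 = 5)
(87 + k(-9))*((-1 - 71)*(H + 28)) = (87 + 4*(-9)**2)*((-1 - 71)*(5 + 28)) = (87 + 4*81)*(-72*33) = (87 + 324)*(-2376) = 411*(-2376) = -976536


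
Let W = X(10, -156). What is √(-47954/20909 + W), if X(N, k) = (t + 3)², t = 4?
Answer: √20419457583/20909 ≈ 6.8342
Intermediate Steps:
X(N, k) = 49 (X(N, k) = (4 + 3)² = 7² = 49)
W = 49
√(-47954/20909 + W) = √(-47954/20909 + 49) = √(976587/20909) = √20419457583/20909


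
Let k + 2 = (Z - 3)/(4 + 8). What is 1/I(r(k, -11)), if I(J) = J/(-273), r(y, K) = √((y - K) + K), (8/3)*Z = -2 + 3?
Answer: 1092*I*√142/71 ≈ 183.28*I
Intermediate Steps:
Z = 3/8 (Z = 3*(-2 + 3)/8 = (3/8)*1 = 3/8 ≈ 0.37500)
k = -71/32 (k = -2 + (3/8 - 3)/(4 + 8) = -2 - 21/8/12 = -2 - 21/8*1/12 = -2 - 7/32 = -71/32 ≈ -2.2188)
r(y, K) = √y
I(J) = -J/273 (I(J) = J*(-1/273) = -J/273)
1/I(r(k, -11)) = 1/(-I*√142/2184) = 1092*I*√142/71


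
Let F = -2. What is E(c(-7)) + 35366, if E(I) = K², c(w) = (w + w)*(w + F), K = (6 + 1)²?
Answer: 37767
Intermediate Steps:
K = 49 (K = 7² = 49)
c(w) = 2*w*(-2 + w) (c(w) = (w + w)*(w - 2) = (2*w)*(-2 + w) = 2*w*(-2 + w))
E(I) = 2401 (E(I) = 49² = 2401)
E(c(-7)) + 35366 = 2401 + 35366 = 37767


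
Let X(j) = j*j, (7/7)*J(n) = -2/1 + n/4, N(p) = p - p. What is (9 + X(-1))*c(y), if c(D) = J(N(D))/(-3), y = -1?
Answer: 20/3 ≈ 6.6667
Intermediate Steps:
N(p) = 0
J(n) = -2 + n/4 (J(n) = -2/1 + n/4 = -2*1 + n*(1/4) = -2 + n/4)
X(j) = j**2
c(D) = 2/3 (c(D) = (-2 + (1/4)*0)/(-3) = (-2 + 0)*(-1/3) = -2*(-1/3) = 2/3)
(9 + X(-1))*c(y) = (9 + (-1)**2)*(2/3) = (9 + 1)*(2/3) = 10*(2/3) = 20/3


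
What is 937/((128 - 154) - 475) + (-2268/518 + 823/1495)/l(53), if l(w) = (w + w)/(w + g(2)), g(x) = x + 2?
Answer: -11540627053/2937558390 ≈ -3.9286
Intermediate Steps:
g(x) = 2 + x
l(w) = 2*w/(4 + w) (l(w) = (w + w)/(w + (2 + 2)) = (2*w)/(w + 4) = (2*w)/(4 + w) = 2*w/(4 + w))
937/((128 - 154) - 475) + (-2268/518 + 823/1495)/l(53) = 937/((128 - 154) - 475) + (-2268/518 + 823/1495)/((2*53/(4 + 53))) = 937/(-26 - 475) + (-2268*1/518 + 823*(1/1495))/((2*53/57)) = 937/(-501) + (-162/37 + 823/1495)/((2*53*(1/57))) = 937*(-1/501) - 211739/(55315*106/57) = -937/501 - 211739/55315*57/106 = -937/501 - 12069123/5863390 = -11540627053/2937558390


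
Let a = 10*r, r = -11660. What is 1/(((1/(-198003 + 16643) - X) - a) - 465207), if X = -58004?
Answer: -181360/52703760081 ≈ -3.4411e-6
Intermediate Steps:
a = -116600 (a = 10*(-11660) = -116600)
1/(((1/(-198003 + 16643) - X) - a) - 465207) = 1/(((1/(-198003 + 16643) - 1*(-58004)) - 1*(-116600)) - 465207) = 1/(((1/(-181360) + 58004) + 116600) - 465207) = 1/(((-1/181360 + 58004) + 116600) - 465207) = 1/((10519605439/181360 + 116600) - 465207) = 1/(31666181439/181360 - 465207) = 1/(-52703760081/181360) = -181360/52703760081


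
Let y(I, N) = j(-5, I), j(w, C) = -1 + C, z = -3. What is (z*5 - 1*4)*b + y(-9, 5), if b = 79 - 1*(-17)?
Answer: -1834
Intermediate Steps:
y(I, N) = -1 + I
b = 96 (b = 79 + 17 = 96)
(z*5 - 1*4)*b + y(-9, 5) = (-3*5 - 1*4)*96 + (-1 - 9) = (-15 - 4)*96 - 10 = -19*96 - 10 = -1824 - 10 = -1834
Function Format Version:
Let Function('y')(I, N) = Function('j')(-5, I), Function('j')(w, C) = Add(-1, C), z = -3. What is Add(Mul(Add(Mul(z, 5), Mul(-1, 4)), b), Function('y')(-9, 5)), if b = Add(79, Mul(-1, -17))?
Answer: -1834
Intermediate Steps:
Function('y')(I, N) = Add(-1, I)
b = 96 (b = Add(79, 17) = 96)
Add(Mul(Add(Mul(z, 5), Mul(-1, 4)), b), Function('y')(-9, 5)) = Add(Mul(Add(Mul(-3, 5), Mul(-1, 4)), 96), Add(-1, -9)) = Add(Mul(Add(-15, -4), 96), -10) = Add(Mul(-19, 96), -10) = Add(-1824, -10) = -1834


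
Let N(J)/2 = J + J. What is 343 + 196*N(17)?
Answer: 13671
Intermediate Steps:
N(J) = 4*J (N(J) = 2*(J + J) = 2*(2*J) = 4*J)
343 + 196*N(17) = 343 + 196*(4*17) = 343 + 196*68 = 343 + 13328 = 13671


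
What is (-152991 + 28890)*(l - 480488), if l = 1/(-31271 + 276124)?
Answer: 14600349646366563/244853 ≈ 5.9629e+10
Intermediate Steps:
l = 1/244853 ≈ 4.0841e-6
(-152991 + 28890)*(l - 480488) = (-152991 + 28890)*(1/244853 - 480488) = -124101*(-117648928263/244853) = 14600349646366563/244853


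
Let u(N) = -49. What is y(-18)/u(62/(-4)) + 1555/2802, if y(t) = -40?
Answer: 188275/137298 ≈ 1.3713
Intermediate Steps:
y(-18)/u(62/(-4)) + 1555/2802 = -40/(-49) + 1555/2802 = -40*(-1/49) + 1555*(1/2802) = 40/49 + 1555/2802 = 188275/137298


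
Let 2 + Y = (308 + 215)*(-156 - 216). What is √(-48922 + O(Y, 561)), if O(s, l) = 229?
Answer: I*√48693 ≈ 220.66*I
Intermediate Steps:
Y = -194558 (Y = -2 + (308 + 215)*(-156 - 216) = -2 + 523*(-372) = -2 - 194556 = -194558)
√(-48922 + O(Y, 561)) = √(-48922 + 229) = √(-48693) = I*√48693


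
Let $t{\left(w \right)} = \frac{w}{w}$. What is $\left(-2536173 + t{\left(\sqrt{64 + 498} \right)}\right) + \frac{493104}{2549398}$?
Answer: $- \frac{3232855665676}{1274699} \approx -2.5362 \cdot 10^{6}$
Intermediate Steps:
$t{\left(w \right)} = 1$
$\left(-2536173 + t{\left(\sqrt{64 + 498} \right)}\right) + \frac{493104}{2549398} = \left(-2536173 + 1\right) + \frac{493104}{2549398} = -2536172 + 493104 \cdot \frac{1}{2549398} = -2536172 + \frac{246552}{1274699} = - \frac{3232855665676}{1274699}$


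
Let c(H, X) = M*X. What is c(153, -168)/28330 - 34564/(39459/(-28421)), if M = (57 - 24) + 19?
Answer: 13914722527348/558936735 ≈ 24895.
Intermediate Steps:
M = 52 (M = 33 + 19 = 52)
c(H, X) = 52*X
c(153, -168)/28330 - 34564/(39459/(-28421)) = (52*(-168))/28330 - 34564/(39459/(-28421)) = -8736*1/28330 - 34564/(39459*(-1/28421)) = -4368/14165 - 34564/(-39459/28421) = -4368/14165 - 34564*(-28421/39459) = -4368/14165 + 982343444/39459 = 13914722527348/558936735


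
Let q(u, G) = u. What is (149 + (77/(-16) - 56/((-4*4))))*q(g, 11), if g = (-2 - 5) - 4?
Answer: -25993/16 ≈ -1624.6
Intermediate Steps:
g = -11 (g = -7 - 4 = -11)
(149 + (77/(-16) - 56/((-4*4))))*q(g, 11) = (149 + (77/(-16) - 56/((-4*4))))*(-11) = (149 + (77*(-1/16) - 56/(-16)))*(-11) = (149 + (-77/16 - 56*(-1/16)))*(-11) = (149 + (-77/16 + 7/2))*(-11) = (149 - 21/16)*(-11) = (2363/16)*(-11) = -25993/16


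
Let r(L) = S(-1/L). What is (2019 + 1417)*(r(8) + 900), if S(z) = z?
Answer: 6183941/2 ≈ 3.0920e+6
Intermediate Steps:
r(L) = -1/L
(2019 + 1417)*(r(8) + 900) = (2019 + 1417)*(-1/8 + 900) = 3436*(-1*⅛ + 900) = 3436*(-⅛ + 900) = 3436*(7199/8) = 6183941/2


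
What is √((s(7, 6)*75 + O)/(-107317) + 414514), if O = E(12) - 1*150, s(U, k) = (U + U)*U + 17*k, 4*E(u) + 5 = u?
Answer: √19095722587936365/214634 ≈ 643.83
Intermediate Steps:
E(u) = -5/4 + u/4
s(U, k) = 2*U² + 17*k (s(U, k) = (2*U)*U + 17*k = 2*U² + 17*k)
O = -593/4 (O = (-5/4 + (¼)*12) - 1*150 = (-5/4 + 3) - 150 = 7/4 - 150 = -593/4 ≈ -148.25)
√((s(7, 6)*75 + O)/(-107317) + 414514) = √(((2*7² + 17*6)*75 - 593/4)/(-107317) + 414514) = √(((2*49 + 102)*75 - 593/4)*(-1/107317) + 414514) = √(((98 + 102)*75 - 593/4)*(-1/107317) + 414514) = √((200*75 - 593/4)*(-1/107317) + 414514) = √((15000 - 593/4)*(-1/107317) + 414514) = √((59407/4)*(-1/107317) + 414514) = √(-59407/429268 + 414514) = √(177937536345/429268) = √19095722587936365/214634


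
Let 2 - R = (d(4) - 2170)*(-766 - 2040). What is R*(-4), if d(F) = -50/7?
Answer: 171053704/7 ≈ 2.4436e+7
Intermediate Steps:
d(F) = -50/7 (d(F) = -50*⅐ = -50/7)
R = -42763426/7 (R = 2 - (-50/7 - 2170)*(-766 - 2040) = 2 - (-15240)*(-2806)/7 = 2 - 1*42763440/7 = 2 - 42763440/7 = -42763426/7 ≈ -6.1091e+6)
R*(-4) = -42763426/7*(-4) = 171053704/7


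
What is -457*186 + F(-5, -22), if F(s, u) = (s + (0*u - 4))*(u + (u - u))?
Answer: -84804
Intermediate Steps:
F(s, u) = u*(-4 + s) (F(s, u) = (s + (0 - 4))*(u + 0) = (s - 4)*u = (-4 + s)*u = u*(-4 + s))
-457*186 + F(-5, -22) = -457*186 - 22*(-4 - 5) = -85002 - 22*(-9) = -85002 + 198 = -84804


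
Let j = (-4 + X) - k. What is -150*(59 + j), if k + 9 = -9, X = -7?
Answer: -9900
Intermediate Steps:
k = -18 (k = -9 - 9 = -18)
j = 7 (j = (-4 - 7) - 1*(-18) = -11 + 18 = 7)
-150*(59 + j) = -150*(59 + 7) = -150*66 = -9900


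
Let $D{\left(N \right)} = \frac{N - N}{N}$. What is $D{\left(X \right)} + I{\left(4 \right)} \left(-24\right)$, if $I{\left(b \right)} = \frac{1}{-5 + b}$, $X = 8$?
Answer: $24$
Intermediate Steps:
$D{\left(N \right)} = 0$ ($D{\left(N \right)} = \frac{0}{N} = 0$)
$D{\left(X \right)} + I{\left(4 \right)} \left(-24\right) = 0 + \frac{1}{-5 + 4} \left(-24\right) = 0 + \frac{1}{-1} \left(-24\right) = 0 - -24 = 0 + 24 = 24$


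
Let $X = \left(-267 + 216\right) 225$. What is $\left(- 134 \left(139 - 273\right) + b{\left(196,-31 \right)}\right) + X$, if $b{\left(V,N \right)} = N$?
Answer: $6450$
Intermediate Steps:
$X = -11475$ ($X = \left(-51\right) 225 = -11475$)
$\left(- 134 \left(139 - 273\right) + b{\left(196,-31 \right)}\right) + X = \left(- 134 \left(139 - 273\right) - 31\right) - 11475 = \left(\left(-134\right) \left(-134\right) - 31\right) - 11475 = \left(17956 - 31\right) - 11475 = 17925 - 11475 = 6450$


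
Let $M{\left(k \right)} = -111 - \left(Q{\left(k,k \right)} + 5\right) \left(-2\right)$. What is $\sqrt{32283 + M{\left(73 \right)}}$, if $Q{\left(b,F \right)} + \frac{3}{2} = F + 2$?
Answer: $\sqrt{32329} \approx 179.8$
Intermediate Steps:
$Q{\left(b,F \right)} = \frac{1}{2} + F$ ($Q{\left(b,F \right)} = - \frac{3}{2} + \left(F + 2\right) = - \frac{3}{2} + \left(2 + F\right) = \frac{1}{2} + F$)
$M{\left(k \right)} = -100 + 2 k$ ($M{\left(k \right)} = -111 - \left(\left(\frac{1}{2} + k\right) + 5\right) \left(-2\right) = -111 - \left(\frac{11}{2} + k\right) \left(-2\right) = -111 - \left(-11 - 2 k\right) = -111 + \left(11 + 2 k\right) = -100 + 2 k$)
$\sqrt{32283 + M{\left(73 \right)}} = \sqrt{32283 + \left(-100 + 2 \cdot 73\right)} = \sqrt{32283 + \left(-100 + 146\right)} = \sqrt{32283 + 46} = \sqrt{32329}$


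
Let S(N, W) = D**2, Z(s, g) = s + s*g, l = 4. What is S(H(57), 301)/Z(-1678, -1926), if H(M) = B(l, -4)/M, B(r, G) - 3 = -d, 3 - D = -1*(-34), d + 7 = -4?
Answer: 961/3230150 ≈ 0.00029751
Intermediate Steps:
d = -11 (d = -7 - 4 = -11)
D = -31 (D = 3 - (-1)*(-34) = 3 - 1*34 = 3 - 34 = -31)
B(r, G) = 14 (B(r, G) = 3 - 1*(-11) = 3 + 11 = 14)
Z(s, g) = s + g*s
H(M) = 14/M
S(N, W) = 961 (S(N, W) = (-31)**2 = 961)
S(H(57), 301)/Z(-1678, -1926) = 961/((-1678*(1 - 1926))) = 961/((-1678*(-1925))) = 961/3230150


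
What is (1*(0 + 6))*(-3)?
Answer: -18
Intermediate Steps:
(1*(0 + 6))*(-3) = (1*6)*(-3) = 6*(-3) = -18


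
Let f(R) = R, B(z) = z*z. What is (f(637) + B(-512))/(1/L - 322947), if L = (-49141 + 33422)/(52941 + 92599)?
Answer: -4130654539/5076549433 ≈ -0.81367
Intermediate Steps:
B(z) = z²
L = -15719/145540 ≈ -0.10800
(f(637) + B(-512))/(1/L - 322947) = (637 + (-512)²)/(1/(-15719/145540) - 322947) = (637 + 262144)/(-145540/15719 - 322947) = 262781/(-5076549433/15719) = 262781*(-15719/5076549433) = -4130654539/5076549433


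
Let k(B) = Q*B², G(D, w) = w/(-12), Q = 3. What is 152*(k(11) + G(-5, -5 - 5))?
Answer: 165908/3 ≈ 55303.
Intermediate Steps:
G(D, w) = -w/12 (G(D, w) = w*(-1/12) = -w/12)
k(B) = 3*B²
152*(k(11) + G(-5, -5 - 5)) = 152*(3*11² - (-5 - 5)/12) = 152*(3*121 - 1/12*(-10)) = 152*(363 + ⅚) = 152*(2183/6) = 165908/3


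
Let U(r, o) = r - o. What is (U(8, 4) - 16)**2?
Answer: 144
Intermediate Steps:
(U(8, 4) - 16)**2 = ((8 - 1*4) - 16)**2 = ((8 - 4) - 16)**2 = (4 - 16)**2 = (-12)**2 = 144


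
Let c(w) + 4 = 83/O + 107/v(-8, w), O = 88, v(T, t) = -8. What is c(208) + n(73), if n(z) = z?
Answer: 2489/44 ≈ 56.568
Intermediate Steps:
c(w) = -723/44 (c(w) = -4 + (83/88 + 107/(-8)) = -4 + (83*(1/88) + 107*(-⅛)) = -4 + (83/88 - 107/8) = -4 - 547/44 = -723/44)
c(208) + n(73) = -723/44 + 73 = 2489/44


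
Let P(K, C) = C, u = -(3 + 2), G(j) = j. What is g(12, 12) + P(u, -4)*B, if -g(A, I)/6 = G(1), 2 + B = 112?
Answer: -446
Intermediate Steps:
B = 110 (B = -2 + 112 = 110)
g(A, I) = -6 (g(A, I) = -6*1 = -6)
u = -5 (u = -1*5 = -5)
g(12, 12) + P(u, -4)*B = -6 - 4*110 = -6 - 440 = -446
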